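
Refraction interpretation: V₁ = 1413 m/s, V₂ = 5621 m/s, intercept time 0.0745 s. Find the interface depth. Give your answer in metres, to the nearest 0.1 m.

θ_c = arcsin(1413/5621) = 14.56°; cos θ_c = 0.9679.
tᵢ = 2h cos θ_c/V₁ ⇒ h = tᵢ·V₁/(2 cos θ_c) = 0.0745·1413/(2·0.9679) = 54.38 m.

54.4 m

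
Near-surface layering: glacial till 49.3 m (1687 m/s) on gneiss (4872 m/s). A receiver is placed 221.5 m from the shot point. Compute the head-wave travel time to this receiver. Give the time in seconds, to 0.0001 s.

0.1003 s

θ_c = arcsin(V₁/V₂) = arcsin(1687/4872) = 20.26°, cos θ_c = 0.9381.
Intercept time tᵢ = 2h cos θ_c / V₁ = 2·49.3·0.9381/1687 = 0.05483 s.
t = x/V₂ + tᵢ = 221.5/4872 + 0.05483 = 0.10030 s.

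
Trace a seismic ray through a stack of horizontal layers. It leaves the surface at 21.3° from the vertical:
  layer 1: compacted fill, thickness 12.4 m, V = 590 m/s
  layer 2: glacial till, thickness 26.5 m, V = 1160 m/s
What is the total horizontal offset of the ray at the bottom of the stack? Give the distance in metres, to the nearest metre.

32 m

Apply Snell's law at each interface; in layer i the horizontal offset is hᵢ·tan θᵢ.
Layer 1: θ = 21.30°; offset = 12.4·tan 21.30° = 4.835 m.
Layer 2: sin θ = 1160·sin 21.3°/590 = 0.7142, θ = 45.58°; offset = 26.5·tan 45.58° = 27.039 m.
Summing the layer offsets gives 31.874 m.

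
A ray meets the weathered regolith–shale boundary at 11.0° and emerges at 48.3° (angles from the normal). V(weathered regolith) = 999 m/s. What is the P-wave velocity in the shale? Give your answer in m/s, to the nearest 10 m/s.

3910 m/s

sin 11.0° = 0.1908; sin 48.3° = 0.7466.
V₂ = V₁·(sin θ₂/sin θ₁) = 999·(0.7466/0.1908) = 3909.10 m/s.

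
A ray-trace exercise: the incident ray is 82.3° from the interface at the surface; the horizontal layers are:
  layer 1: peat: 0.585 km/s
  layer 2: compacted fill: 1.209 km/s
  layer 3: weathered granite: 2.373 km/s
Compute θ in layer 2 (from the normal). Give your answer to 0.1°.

From the normal: θ₁ = 90° − 82.3° = 7.7°.
Snell's law across each interface conserves sin θ / V, so sin θ_2 = V_2·sin θ₁/V₁.
sin θ_2 = 1.209 × sin 7.7° / 0.585 = 0.2769.
θ_2 = arcsin 0.2769 = 16.08°.

16.1°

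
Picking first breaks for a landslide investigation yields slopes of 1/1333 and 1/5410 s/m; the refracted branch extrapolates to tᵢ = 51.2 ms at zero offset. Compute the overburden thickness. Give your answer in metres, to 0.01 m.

h = tᵢ·V₁·V₂ / (2·√(V₂²−V₁²)).
√(V₂²−V₁²) = √(5410² − 1333²) = 5243.2 m/s.
h = 0.0512 s × 1333 × 5410 / (2 × 5243.2) = 35.21 m.

35.21 m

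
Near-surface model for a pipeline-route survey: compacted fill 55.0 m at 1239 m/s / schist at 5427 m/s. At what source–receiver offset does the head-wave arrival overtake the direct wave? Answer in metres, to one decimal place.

x_cross = 2h·√((V₂+V₁)/(V₂−V₁)).
(V₂+V₁)/(V₂−V₁) = (5427+1239)/(5427−1239) = 1.5917; √ = 1.2616.
x_cross = 2·55.0·1.2616 = 138.78 m.

138.8 m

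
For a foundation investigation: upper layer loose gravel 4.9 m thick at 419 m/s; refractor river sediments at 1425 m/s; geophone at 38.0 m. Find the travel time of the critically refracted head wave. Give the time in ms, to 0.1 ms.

49.0 ms

θ_c = arcsin(V₁/V₂) = arcsin(419/1425) = 17.10°, cos θ_c = 0.9558.
Intercept time tᵢ = 2h cos θ_c / V₁ = 2·4.9·0.9558/419 = 0.02236 s.
t = x/V₂ + tᵢ = 38.0/1425 + 0.02236 = 0.04902 s.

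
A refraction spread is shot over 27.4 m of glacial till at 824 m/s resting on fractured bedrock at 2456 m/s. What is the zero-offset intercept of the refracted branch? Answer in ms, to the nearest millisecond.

63 ms

θ_c = arcsin(V₁/V₂) = arcsin(824/2456) = 19.60°; cos θ_c = 0.9420.
tᵢ = 2h·cos θ_c / V₁ = 2·27.4·0.9420 / 824 = 0.06265 s.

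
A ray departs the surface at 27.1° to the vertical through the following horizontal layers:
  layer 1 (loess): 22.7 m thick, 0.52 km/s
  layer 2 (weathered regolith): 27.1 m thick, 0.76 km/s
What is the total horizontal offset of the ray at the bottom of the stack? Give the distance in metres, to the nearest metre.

Apply Snell's law at each interface; in layer i the horizontal offset is hᵢ·tan θᵢ.
Layer 1: θ = 27.10°; offset = 22.7·tan 27.10° = 11.616 m.
Layer 2: sin θ = 0.76·sin 27.1°/0.52 = 0.6658, θ = 41.74°; offset = 27.1·tan 41.74° = 24.182 m.
Total horizontal offset = 35.798 m.

36 m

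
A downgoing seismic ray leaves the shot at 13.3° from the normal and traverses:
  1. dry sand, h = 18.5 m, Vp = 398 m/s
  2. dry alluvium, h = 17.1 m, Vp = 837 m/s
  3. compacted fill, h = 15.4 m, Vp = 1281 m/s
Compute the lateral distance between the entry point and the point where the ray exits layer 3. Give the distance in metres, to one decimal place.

30.8 m

Ray parameter p = sin 13.3° / 398 m/s = 5.7801e-04 s/m.
Layer 1: θ = 13.30°; offset = 18.5·tan 13.30° = 4.373 m.
Layer 2: sin θ = p·837 = 0.4838 → θ = 28.93°; offset = 17.1·tan 28.93° = 9.453 m.
Layer 3: sin θ = p·1281 = 0.7404 → θ = 47.77°; offset = 15.4·tan 47.77° = 16.965 m.
Σ offsets = 30.791 m.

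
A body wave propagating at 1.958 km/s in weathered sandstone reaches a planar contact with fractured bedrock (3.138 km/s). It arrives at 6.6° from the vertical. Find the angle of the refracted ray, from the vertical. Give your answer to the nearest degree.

11°

sin θ₁/V₁ = sin θ₂/V₂ ⇒ sin θ₂ = 3.138·sin 6.6°/1.958 = 3.138·0.1149/1.958 = 0.1842.
θ₂ = sin⁻¹(0.1842) = 10.61° (from vertical).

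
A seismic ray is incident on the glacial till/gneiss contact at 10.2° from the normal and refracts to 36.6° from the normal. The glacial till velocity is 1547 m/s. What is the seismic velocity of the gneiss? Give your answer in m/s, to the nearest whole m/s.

sin 10.2° = 0.1771; sin 36.6° = 0.5962.
V₂ = V₁·(sin θ₂/sin θ₁) = 1547·(0.5962/0.1771) = 5208.58 m/s.

5209 m/s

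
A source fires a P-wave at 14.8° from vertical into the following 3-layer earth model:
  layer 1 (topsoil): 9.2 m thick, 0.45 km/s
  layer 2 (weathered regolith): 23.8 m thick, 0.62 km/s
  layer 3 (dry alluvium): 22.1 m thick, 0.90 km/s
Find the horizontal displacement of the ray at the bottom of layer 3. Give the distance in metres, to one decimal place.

24.5 m

Ray parameter p = sin 14.8° / 0.45 km/s = 5.6766e-01 s/km.
Layer 1: θ = 14.80°; offset = 9.2·tan 14.80° = 2.431 m.
Layer 2: sin θ = p·0.62 = 0.3519 → θ = 20.61°; offset = 23.8·tan 20.61° = 8.949 m.
Layer 3: sin θ = p·0.90 = 0.5109 → θ = 30.72°; offset = 22.1·tan 30.72° = 13.134 m.
Σ offsets = 24.514 m.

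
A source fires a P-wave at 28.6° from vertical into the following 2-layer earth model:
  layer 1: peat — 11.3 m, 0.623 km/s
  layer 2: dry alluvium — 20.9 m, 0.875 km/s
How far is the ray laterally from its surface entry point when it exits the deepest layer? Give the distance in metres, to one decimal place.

25.1 m

p = sin θ₁/V₁ = sin 28.6°/0.623 = 7.6837e-01 s/km is conserved through the stack.
Layer 1: θ = 28.60°; offset = 11.3·tan 28.60° = 6.161 m.
Layer 2: sin θ = p·0.875 = 0.6723 → θ = 42.25°; offset = 20.9·tan 42.25° = 18.982 m.
Σ offsets = 25.143 m.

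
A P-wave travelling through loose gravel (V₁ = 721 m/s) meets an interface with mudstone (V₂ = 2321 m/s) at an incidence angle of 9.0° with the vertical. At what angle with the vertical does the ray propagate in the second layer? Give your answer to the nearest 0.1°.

Snell's law: sin θ₂ = (V₂/V₁)·sin θ₁ = (2321/721)·sin 9.0° = 0.5036.
θ₂ = sin⁻¹(0.5036) = 30.24° (from vertical).

30.2°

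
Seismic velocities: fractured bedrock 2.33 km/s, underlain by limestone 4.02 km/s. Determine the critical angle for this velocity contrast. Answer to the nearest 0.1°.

Critical incidence: sin θ_c = V₁/V₂ = 2.33/4.02 = 0.5796.
θ_c = arcsin 0.5796 = 35.42°.

35.4°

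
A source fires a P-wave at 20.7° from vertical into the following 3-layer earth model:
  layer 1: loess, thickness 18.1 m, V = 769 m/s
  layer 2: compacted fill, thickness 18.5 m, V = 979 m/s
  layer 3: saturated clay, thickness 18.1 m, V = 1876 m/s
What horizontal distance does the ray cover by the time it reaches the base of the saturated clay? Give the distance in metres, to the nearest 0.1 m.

47.0 m

p = sin θ₁/V₁ = sin 20.7°/769 = 4.5966e-04 s/m is conserved through the stack.
Layer 1: θ = 20.70°; offset = 18.1·tan 20.70° = 6.839 m.
Layer 2: sin θ = p·979 = 0.4500 → θ = 26.74°; offset = 18.5·tan 26.74° = 9.322 m.
Layer 3: sin θ = p·1876 = 0.8623 → θ = 59.58°; offset = 18.1·tan 59.58° = 30.823 m.
Σ offsets = 46.984 m.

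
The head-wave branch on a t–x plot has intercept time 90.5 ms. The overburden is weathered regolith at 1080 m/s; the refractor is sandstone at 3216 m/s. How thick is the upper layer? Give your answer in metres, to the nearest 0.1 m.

θ_c = arcsin(1080/3216) = 19.62°; cos θ_c = 0.9419.
tᵢ = 2h cos θ_c/V₁ ⇒ h = tᵢ·V₁/(2 cos θ_c) = 0.0905·1080/(2·0.9419) = 51.88 m.

51.9 m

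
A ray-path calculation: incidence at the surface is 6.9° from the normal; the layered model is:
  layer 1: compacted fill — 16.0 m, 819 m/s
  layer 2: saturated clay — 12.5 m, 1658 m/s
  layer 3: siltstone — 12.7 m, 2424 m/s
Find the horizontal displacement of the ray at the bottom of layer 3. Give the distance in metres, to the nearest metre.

10 m

Ray parameter p = sin 6.9° / 819 m/s = 1.4669e-04 s/m.
Layer 1: θ = 6.90°; offset = 16.0·tan 6.90° = 1.936 m.
Layer 2: sin θ = p·1658 = 0.2432 → θ = 14.08°; offset = 12.5·tan 14.08° = 3.134 m.
Layer 3: sin θ = p·2424 = 0.3556 → θ = 20.83°; offset = 12.7·tan 20.83° = 4.831 m.
Σ offsets = 9.902 m.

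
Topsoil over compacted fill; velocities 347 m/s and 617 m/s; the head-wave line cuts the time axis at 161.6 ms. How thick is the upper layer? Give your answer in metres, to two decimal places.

h = tᵢ·V₁·V₂ / (2·√(V₂²−V₁²)).
√(V₂²−V₁²) = √(617² − 347²) = 510.2 m/s.
h = 0.1616 s × 347 × 617 / (2 × 510.2) = 33.91 m.

33.91 m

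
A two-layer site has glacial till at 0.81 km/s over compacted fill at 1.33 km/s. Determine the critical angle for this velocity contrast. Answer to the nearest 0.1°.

Critical incidence: sin θ_c = V₁/V₂ = 0.81/1.33 = 0.6090.
θ_c = arcsin 0.6090 = 37.52°.

37.5°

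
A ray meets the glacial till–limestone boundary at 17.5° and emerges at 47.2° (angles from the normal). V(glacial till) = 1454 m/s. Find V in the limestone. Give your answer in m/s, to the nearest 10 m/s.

3550 m/s

sin 17.5° = 0.3007; sin 47.2° = 0.7337.
V₂ = V₁·(sin θ₂/sin θ₁) = 1454·(0.7337/0.3007) = 3547.80 m/s.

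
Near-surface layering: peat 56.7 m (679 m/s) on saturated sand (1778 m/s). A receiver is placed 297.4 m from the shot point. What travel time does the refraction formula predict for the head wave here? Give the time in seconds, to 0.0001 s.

0.3216 s

θ_c = arcsin(V₁/V₂) = arcsin(679/1778) = 22.45°, cos θ_c = 0.9242.
Intercept time tᵢ = 2h cos θ_c / V₁ = 2·56.7·0.9242/679 = 0.15435 s.
t = x/V₂ + tᵢ = 297.4/1778 + 0.15435 = 0.32162 s.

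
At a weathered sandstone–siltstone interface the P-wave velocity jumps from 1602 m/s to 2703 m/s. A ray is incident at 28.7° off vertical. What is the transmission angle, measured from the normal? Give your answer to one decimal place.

54.1°

sin θ₁/V₁ = sin θ₂/V₂ ⇒ sin θ₂ = 2703·sin 28.7°/1602 = 2703·0.4802/1602 = 0.8103.
θ₂ = arcsin 0.8103 = 54.12° from the normal.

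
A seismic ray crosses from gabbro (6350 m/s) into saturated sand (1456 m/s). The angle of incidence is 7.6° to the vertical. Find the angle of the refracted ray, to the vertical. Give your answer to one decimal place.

sin θ₁/V₁ = sin θ₂/V₂ ⇒ sin θ₂ = 1456·sin 7.6°/6350 = 1456·0.1323/6350 = 0.0303.
θ₂ = arcsin 0.0303 = 1.74° from the normal.

1.7°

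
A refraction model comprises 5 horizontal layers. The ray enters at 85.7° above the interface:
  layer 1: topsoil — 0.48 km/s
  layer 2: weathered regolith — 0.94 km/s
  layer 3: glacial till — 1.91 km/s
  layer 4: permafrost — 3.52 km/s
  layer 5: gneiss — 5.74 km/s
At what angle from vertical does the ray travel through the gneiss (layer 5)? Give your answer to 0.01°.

From the normal: θ₁ = 90° − 85.7° = 4.3°.
Ray parameter p = sin 4.3° / 0.48 = 1.5621e-01 s/km.
sin θ_5 = p·V_5 = 1.5621e-01 × 5.74 = 0.8966.
θ_5 = arcsin 0.8966 = 63.72°.

63.72°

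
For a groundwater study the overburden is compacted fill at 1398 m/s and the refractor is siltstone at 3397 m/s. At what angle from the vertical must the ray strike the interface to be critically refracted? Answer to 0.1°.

24.3°

Critical incidence: sin θ_c = V₁/V₂ = 1398/3397 = 0.4115.
θ_c = arcsin 0.4115 = 24.30°.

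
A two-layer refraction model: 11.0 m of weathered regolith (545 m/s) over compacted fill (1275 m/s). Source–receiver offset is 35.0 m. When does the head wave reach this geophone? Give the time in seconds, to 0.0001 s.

0.0639 s

t = x/V₂ + 2h·√(V₂²−V₁²)/(V₁V₂).
√(V₂²−V₁²) = √(1275²−545²) = 1152.6 m/s; delay term = 2·11.0·1152.6/(545·1275) = 0.03649 s.
t = 35.0/1275 + 0.03649 = 0.06394 s.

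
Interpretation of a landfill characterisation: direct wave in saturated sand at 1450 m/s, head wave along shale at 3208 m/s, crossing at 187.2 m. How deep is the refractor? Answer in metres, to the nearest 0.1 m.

57.5 m

x_cross = 2h·√((V₂+V₁)/(V₂−V₁)) → h = x_cross / (2·√((V₂+V₁)/(V₂−V₁))).
√((V₂+V₁)/(V₂−V₁)) = √((3208+1450)/(3208−1450)) = 1.6278.
h = 187.2 / (2·1.6278) = 57.50 m.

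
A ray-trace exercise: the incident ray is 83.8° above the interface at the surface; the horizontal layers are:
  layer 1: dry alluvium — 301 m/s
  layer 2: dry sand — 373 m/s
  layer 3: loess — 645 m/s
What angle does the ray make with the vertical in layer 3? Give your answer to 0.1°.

From the normal: θ₁ = 90° − 83.8° = 6.2°.
Ray parameter p = sin 6.2° / 301 = 3.5880e-04 s/m.
sin θ_3 = p·V_3 = 3.5880e-04 × 645 = 0.2314.
θ_3 = 13.38° from the vertical.

13.4°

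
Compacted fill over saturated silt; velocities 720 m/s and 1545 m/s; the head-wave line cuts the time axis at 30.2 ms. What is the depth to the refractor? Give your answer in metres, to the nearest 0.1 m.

h = tᵢ·V₁·V₂ / (2·√(V₂²−V₁²)).
√(V₂²−V₁²) = √(1545² − 720²) = 1367.0 m/s.
h = 0.0302 s × 720 × 1545 / (2 × 1367.0) = 12.29 m.

12.3 m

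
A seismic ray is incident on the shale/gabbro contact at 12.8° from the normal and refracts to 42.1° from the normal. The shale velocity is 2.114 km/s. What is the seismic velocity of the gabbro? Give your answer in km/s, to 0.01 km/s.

sin 12.8° = 0.2215; sin 42.1° = 0.6704.
V₂ = V₁·(sin θ₂/sin θ₁) = 2.114·(0.6704/0.2215) = 6.40 km/s.

6.40 km/s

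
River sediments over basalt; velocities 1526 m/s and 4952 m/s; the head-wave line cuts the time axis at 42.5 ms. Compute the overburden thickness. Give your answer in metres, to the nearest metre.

34 m

h = tᵢ·V₁·V₂ / (2·√(V₂²−V₁²)).
√(V₂²−V₁²) = √(4952² − 1526²) = 4711.0 m/s.
h = 0.0425 s × 1526 × 4952 / (2 × 4711.0) = 34.09 m.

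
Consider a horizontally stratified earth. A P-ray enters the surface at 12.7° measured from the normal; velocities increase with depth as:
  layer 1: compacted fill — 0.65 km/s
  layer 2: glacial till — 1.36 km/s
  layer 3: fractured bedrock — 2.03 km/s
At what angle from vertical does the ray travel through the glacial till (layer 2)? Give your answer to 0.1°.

Ray parameter p = sin 12.7° / 0.65 = 3.3822e-01 s/km.
sin θ_2 = p·V_2 = 3.3822e-01 × 1.36 = 0.4600.
θ_2 = 27.39° from the vertical.

27.4°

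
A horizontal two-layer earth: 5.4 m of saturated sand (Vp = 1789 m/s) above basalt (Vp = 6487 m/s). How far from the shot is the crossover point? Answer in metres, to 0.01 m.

14.33 m

x_cross = 2h·√((V₂+V₁)/(V₂−V₁)).
(V₂+V₁)/(V₂−V₁) = (6487+1789)/(6487−1789) = 1.7616; √ = 1.3273.
x_cross = 2·5.4·1.3273 = 14.33 m.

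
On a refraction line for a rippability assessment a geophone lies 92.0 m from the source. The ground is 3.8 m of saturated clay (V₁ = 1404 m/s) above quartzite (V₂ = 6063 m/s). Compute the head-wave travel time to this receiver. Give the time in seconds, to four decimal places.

0.0204 s

θ_c = arcsin(V₁/V₂) = arcsin(1404/6063) = 13.39°, cos θ_c = 0.9728.
Intercept time tᵢ = 2h cos θ_c / V₁ = 2·3.8·0.9728/1404 = 0.00527 s.
t = x/V₂ + tᵢ = 92.0/6063 + 0.00527 = 0.02044 s.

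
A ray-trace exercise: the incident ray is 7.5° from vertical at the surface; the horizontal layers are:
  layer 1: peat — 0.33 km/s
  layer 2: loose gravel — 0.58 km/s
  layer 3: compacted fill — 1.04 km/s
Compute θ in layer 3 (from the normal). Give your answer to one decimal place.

24.3°

Ray parameter p = sin 7.5° / 0.33 = 3.9553e-01 s/km.
sin θ_3 = p·V_3 = 3.9553e-01 × 1.04 = 0.4114.
θ_3 = arcsin 0.4114 = 24.29°.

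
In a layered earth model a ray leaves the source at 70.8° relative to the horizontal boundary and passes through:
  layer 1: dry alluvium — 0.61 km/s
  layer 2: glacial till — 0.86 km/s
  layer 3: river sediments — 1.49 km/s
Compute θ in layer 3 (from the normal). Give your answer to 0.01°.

53.45°

From the normal: θ₁ = 90° − 70.8° = 19.2°.
Snell's law across each interface conserves sin θ / V, so sin θ_3 = V_3·sin θ₁/V₁.
sin θ_3 = 1.49 × sin 19.2° / 0.61 = 0.8033.
θ_3 = arcsin 0.8033 = 53.45°.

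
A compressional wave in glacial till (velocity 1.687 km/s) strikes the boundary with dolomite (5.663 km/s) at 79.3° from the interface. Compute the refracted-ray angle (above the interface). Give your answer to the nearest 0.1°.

Convert to the normal: θ₁ = 90° − 79.3° = 10.7°.
sin θ₁/V₁ = sin θ₂/V₂ ⇒ sin θ₂ = 5.663·sin 10.7°/1.687 = 5.663·0.1857/1.687 = 0.6233.
θ₂ = sin⁻¹(0.6233) = 38.55° (from vertical).
From the interface: 90° − 38.55° = 51.45°.

51.4°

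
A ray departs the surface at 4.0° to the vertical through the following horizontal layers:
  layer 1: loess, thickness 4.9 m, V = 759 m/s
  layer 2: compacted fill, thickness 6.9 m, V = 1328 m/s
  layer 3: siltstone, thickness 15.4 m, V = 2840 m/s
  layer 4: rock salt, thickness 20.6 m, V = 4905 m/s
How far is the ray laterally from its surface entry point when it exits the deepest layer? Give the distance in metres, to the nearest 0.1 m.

Apply Snell's law at each interface; in layer i the horizontal offset is hᵢ·tan θᵢ.
Layer 1: θ = 4.00°; offset = 4.9·tan 4.00° = 0.343 m.
Layer 2: sin θ = 1328·sin 4.0°/759 = 0.1221, θ = 7.01°; offset = 6.9·tan 7.01° = 0.848 m.
Layer 3: sin θ = 2840·sin 4.0°/759 = 0.2610, θ = 15.13°; offset = 15.4·tan 15.13° = 4.164 m.
Layer 4: sin θ = 4905·sin 4.0°/759 = 0.4508, θ = 26.79°; offset = 20.6·tan 26.79° = 10.403 m.
Total horizontal offset = 15.759 m.

15.8 m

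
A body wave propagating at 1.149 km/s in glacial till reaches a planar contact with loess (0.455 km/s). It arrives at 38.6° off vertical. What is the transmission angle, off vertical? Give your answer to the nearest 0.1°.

14.3°

Snell's law: sin θ₂ = (V₂/V₁)·sin θ₁ = (0.455/1.149)·sin 38.6° = 0.2471.
θ₂ = sin⁻¹(0.2471) = 14.30° (from vertical).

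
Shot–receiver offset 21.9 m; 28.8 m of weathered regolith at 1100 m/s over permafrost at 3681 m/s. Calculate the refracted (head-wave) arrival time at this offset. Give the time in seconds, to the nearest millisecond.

θ_c = arcsin(V₁/V₂) = arcsin(1100/3681) = 17.39°, cos θ_c = 0.9543.
Intercept time tᵢ = 2h cos θ_c / V₁ = 2·28.8·0.9543/1100 = 0.04997 s.
t = x/V₂ + tᵢ = 21.9/3681 + 0.04997 = 0.05592 s.

0.056 s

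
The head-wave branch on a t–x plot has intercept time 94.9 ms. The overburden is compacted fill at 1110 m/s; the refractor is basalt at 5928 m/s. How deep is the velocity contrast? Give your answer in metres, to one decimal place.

h = tᵢ·V₁·V₂ / (2·√(V₂²−V₁²)).
√(V₂²−V₁²) = √(5928² − 1110²) = 5823.2 m/s.
h = 0.0949 s × 1110 × 5928 / (2 × 5823.2) = 53.62 m.

53.6 m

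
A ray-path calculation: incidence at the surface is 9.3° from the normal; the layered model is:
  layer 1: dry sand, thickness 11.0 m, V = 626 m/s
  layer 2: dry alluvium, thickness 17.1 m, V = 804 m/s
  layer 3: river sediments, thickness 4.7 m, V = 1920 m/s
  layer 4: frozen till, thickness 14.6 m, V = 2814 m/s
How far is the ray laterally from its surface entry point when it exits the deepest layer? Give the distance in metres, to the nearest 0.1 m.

23.5 m

Apply Snell's law at each interface; in layer i the horizontal offset is hᵢ·tan θᵢ.
Layer 1: θ = 9.30°; offset = 11.0·tan 9.30° = 1.801 m.
Layer 2: sin θ = 804·sin 9.3°/626 = 0.2076, θ = 11.98°; offset = 17.1·tan 11.98° = 3.628 m.
Layer 3: sin θ = 1920·sin 9.3°/626 = 0.4957, θ = 29.71°; offset = 4.7·tan 29.71° = 2.682 m.
Layer 4: sin θ = 2814·sin 9.3°/626 = 0.7264, θ = 46.59°; offset = 14.6·tan 46.59° = 15.433 m.
Summing the layer offsets gives 23.545 m.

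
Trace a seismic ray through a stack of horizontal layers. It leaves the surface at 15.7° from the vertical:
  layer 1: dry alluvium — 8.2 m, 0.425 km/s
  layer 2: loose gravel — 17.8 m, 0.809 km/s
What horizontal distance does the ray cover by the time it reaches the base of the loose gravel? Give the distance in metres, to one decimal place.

Ray parameter p = sin 15.7° / 0.425 km/s = 6.3671e-01 s/km.
Layer 1: θ = 15.70°; offset = 8.2·tan 15.70° = 2.305 m.
Layer 2: sin θ = p·0.809 = 0.5151 → θ = 31.00°; offset = 17.8·tan 31.00° = 10.697 m.
Σ offsets = 13.002 m.

13.0 m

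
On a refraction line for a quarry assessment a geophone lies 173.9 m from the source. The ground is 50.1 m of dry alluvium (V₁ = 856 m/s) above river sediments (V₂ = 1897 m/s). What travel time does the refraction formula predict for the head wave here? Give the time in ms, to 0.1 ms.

196.1 ms

t = x/V₂ + 2h·√(V₂²−V₁²)/(V₁V₂).
√(V₂²−V₁²) = √(1897²−856²) = 1692.9 m/s; delay term = 2·50.1·1692.9/(856·1897) = 0.10446 s.
t = 173.9/1897 + 0.10446 = 0.19613 s.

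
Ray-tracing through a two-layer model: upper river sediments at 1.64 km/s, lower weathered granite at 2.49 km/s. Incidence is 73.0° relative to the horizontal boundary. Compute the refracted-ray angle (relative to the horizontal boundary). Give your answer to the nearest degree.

Angle from the normal: 90° − 73.0° = 17.0°.
Snell's law: sin θ₂ = (V₂/V₁)·sin θ₁ = (2.49/1.64)·sin 17.0° = 0.4439.
θ₂ = arcsin 0.4439 = 26.35° from the normal.
From the interface: 90° − 26.35° = 63.65°.

64°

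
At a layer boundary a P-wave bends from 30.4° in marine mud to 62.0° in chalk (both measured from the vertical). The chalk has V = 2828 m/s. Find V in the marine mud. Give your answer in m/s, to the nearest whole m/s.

1621 m/s

sin 30.4° = 0.5060; sin 62.0° = 0.8829.
V₁ = V₂·(sin θ₁/sin θ₂) = 2828·(0.5060/0.8829) = 1620.78 m/s.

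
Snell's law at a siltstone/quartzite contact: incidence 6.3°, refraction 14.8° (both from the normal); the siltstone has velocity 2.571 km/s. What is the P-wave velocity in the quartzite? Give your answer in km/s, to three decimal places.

Snell's law: sin 6.3°/V₁ = sin 14.8°/V₂.
V₂ = V₁·sin 14.8°/sin 6.3° = 2.571 × 2.3279 = 5.985 km/s.

5.985 km/s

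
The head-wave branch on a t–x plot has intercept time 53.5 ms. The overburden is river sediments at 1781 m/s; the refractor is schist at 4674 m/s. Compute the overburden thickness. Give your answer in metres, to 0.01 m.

51.53 m

h = tᵢ·V₁·V₂ / (2·√(V₂²−V₁²)).
√(V₂²−V₁²) = √(4674² − 1781²) = 4321.4 m/s.
h = 0.0535 s × 1781 × 4674 / (2 × 4321.4) = 51.53 m.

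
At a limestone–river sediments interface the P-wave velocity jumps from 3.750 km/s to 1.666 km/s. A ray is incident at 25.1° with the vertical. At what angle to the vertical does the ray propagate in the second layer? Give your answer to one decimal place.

10.9°

sin θ₁/V₁ = sin θ₂/V₂ ⇒ sin θ₂ = 1.666·sin 25.1°/3.750 = 1.666·0.4242/3.750 = 0.1885.
θ₂ = arcsin 0.1885 = 10.86° from the normal.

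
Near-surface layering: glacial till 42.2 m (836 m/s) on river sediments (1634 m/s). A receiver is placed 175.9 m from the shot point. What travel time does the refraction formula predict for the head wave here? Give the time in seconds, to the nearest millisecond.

0.194 s

θ_c = arcsin(V₁/V₂) = arcsin(836/1634) = 30.77°, cos θ_c = 0.8592.
Intercept time tᵢ = 2h cos θ_c / V₁ = 2·42.2·0.8592/836 = 0.08674 s.
t = x/V₂ + tᵢ = 175.9/1634 + 0.08674 = 0.19439 s.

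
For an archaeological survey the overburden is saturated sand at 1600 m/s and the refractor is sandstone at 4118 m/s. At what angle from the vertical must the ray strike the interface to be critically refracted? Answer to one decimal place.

22.9°

Critical incidence: sin θ_c = V₁/V₂ = 1600/4118 = 0.3885.
θ_c = arcsin 0.3885 = 22.86°.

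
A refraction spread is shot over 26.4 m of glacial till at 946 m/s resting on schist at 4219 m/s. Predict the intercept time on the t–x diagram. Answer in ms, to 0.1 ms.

54.4 ms

θ_c = arcsin(V₁/V₂) = arcsin(946/4219) = 12.96°; cos θ_c = 0.9745.
tᵢ = 2h·cos θ_c / V₁ = 2·26.4·0.9745 / 946 = 0.05439 s.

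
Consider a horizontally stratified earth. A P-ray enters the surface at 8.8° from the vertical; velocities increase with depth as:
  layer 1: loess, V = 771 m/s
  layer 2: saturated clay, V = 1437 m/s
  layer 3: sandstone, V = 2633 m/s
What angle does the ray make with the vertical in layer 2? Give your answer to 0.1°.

16.6°

Ray parameter p = sin 8.8° / 771 = 1.9843e-04 s/m.
sin θ_2 = p·V_2 = 1.9843e-04 × 1437 = 0.2851.
θ_2 = 16.57° from the vertical.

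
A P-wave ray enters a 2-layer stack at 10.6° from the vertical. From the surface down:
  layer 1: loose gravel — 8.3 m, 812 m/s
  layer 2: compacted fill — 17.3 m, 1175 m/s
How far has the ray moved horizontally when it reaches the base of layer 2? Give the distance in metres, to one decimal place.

Ray parameter p = sin 10.6° / 812 m/s = 2.2654e-04 s/m.
Layer 1: θ = 10.60°; offset = 8.3·tan 10.60° = 1.553 m.
Layer 2: sin θ = p·1175 = 0.2662 → θ = 15.44°; offset = 17.3·tan 15.44° = 4.777 m.
Summing the layer offsets gives 6.331 m.

6.3 m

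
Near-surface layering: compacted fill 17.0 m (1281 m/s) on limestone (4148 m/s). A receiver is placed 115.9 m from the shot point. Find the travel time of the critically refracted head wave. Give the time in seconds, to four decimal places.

t = x/V₂ + 2h·√(V₂²−V₁²)/(V₁V₂).
√(V₂²−V₁²) = √(4148²−1281²) = 3945.2 m/s; delay term = 2·17.0·3945.2/(1281·4148) = 0.02524 s.
t = 115.9/4148 + 0.02524 = 0.05319 s.

0.0532 s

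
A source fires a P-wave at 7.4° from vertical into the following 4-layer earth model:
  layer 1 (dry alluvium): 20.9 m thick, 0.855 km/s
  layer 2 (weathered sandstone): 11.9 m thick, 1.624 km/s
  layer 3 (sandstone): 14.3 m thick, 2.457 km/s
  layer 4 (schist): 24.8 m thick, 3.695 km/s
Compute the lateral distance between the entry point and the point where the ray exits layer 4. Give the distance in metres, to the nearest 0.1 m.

28.0 m

Apply Snell's law at each interface; in layer i the horizontal offset is hᵢ·tan θᵢ.
Layer 1: θ = 7.40°; offset = 20.9·tan 7.40° = 2.714 m.
Layer 2: sin θ = 1.624·sin 7.4°/0.855 = 0.2446, θ = 14.16°; offset = 11.9·tan 14.16° = 3.002 m.
Layer 3: sin θ = 2.457·sin 7.4°/0.855 = 0.3701, θ = 21.72°; offset = 14.3·tan 21.72° = 5.697 m.
Layer 4: sin θ = 3.695·sin 7.4°/0.855 = 0.5566, θ = 33.82°; offset = 24.8·tan 33.82° = 16.616 m.
Total horizontal offset = 28.030 m.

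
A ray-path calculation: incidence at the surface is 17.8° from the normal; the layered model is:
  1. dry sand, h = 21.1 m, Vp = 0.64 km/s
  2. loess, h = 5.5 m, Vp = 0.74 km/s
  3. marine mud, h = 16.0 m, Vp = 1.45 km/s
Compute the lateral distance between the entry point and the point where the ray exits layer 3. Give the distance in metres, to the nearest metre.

24 m

Apply Snell's law at each interface; in layer i the horizontal offset is hᵢ·tan θᵢ.
Layer 1: θ = 17.80°; offset = 21.1·tan 17.80° = 6.774 m.
Layer 2: sin θ = 0.74·sin 17.8°/0.64 = 0.3535, θ = 20.70°; offset = 5.5·tan 20.70° = 2.078 m.
Layer 3: sin θ = 1.45·sin 17.8°/0.64 = 0.6926, θ = 43.84°; offset = 16.0·tan 43.84° = 15.363 m.
Σ offsets = 24.215 m.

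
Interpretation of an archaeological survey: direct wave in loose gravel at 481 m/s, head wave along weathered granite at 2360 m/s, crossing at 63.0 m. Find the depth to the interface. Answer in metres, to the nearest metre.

26 m

x_cross = 2h·√((V₂+V₁)/(V₂−V₁)) → h = x_cross / (2·√((V₂+V₁)/(V₂−V₁))).
√((V₂+V₁)/(V₂−V₁)) = √((2360+481)/(2360−481)) = 1.2296.
h = 63.0 / (2·1.2296) = 25.62 m.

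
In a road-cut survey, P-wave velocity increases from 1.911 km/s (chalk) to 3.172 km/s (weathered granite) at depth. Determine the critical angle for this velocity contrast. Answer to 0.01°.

37.05°

At critical incidence the refracted ray runs along the interface (θ₂ = 90°), so sin θ_c = V₁/V₂.
θ_c = arcsin(1.911/3.172) = arcsin 0.6025 = 37.05°.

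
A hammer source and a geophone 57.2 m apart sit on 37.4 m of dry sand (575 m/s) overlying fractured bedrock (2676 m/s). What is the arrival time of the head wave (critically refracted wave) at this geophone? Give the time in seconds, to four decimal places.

t = x/V₂ + 2h·√(V₂²−V₁²)/(V₁V₂).
√(V₂²−V₁²) = √(2676²−575²) = 2613.5 m/s; delay term = 2·37.4·2613.5/(575·2676) = 0.12705 s.
t = 57.2/2676 + 0.12705 = 0.14842 s.

0.1484 s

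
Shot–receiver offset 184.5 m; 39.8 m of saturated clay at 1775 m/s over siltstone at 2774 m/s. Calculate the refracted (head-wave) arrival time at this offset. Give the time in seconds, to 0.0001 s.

t = x/V₂ + 2h·√(V₂²−V₁²)/(V₁V₂).
√(V₂²−V₁²) = √(2774²−1775²) = 2131.8 m/s; delay term = 2·39.8·2131.8/(1775·2774) = 0.03446 s.
t = 184.5/2774 + 0.03446 = 0.10097 s.

0.1010 s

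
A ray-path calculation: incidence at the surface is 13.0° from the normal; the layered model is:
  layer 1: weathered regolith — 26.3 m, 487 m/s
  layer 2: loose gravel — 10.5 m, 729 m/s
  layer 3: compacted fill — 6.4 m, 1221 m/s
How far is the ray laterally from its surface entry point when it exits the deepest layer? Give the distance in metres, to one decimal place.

Ray parameter p = sin 13.0° / 487 m/s = 4.6191e-04 s/m.
Layer 1: θ = 13.00°; offset = 26.3·tan 13.00° = 6.072 m.
Layer 2: sin θ = p·729 = 0.3367 → θ = 19.68°; offset = 10.5·tan 19.68° = 3.755 m.
Layer 3: sin θ = p·1221 = 0.5640 → θ = 34.33°; offset = 6.4·tan 34.33° = 4.371 m.
Summing the layer offsets gives 14.198 m.

14.2 m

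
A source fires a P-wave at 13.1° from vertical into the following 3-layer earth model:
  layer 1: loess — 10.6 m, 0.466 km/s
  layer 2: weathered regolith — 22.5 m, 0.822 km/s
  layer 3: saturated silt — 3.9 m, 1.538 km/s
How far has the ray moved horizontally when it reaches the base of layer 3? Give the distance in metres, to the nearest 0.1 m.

16.7 m

Apply Snell's law at each interface; in layer i the horizontal offset is hᵢ·tan θᵢ.
Layer 1: θ = 13.10°; offset = 10.6·tan 13.10° = 2.467 m.
Layer 2: sin θ = 0.822·sin 13.1°/0.466 = 0.3998, θ = 23.57°; offset = 22.5·tan 23.57° = 9.814 m.
Layer 3: sin θ = 1.538·sin 13.1°/0.466 = 0.7480, θ = 48.42°; offset = 3.9·tan 48.42° = 4.396 m.
Total horizontal offset = 16.677 m.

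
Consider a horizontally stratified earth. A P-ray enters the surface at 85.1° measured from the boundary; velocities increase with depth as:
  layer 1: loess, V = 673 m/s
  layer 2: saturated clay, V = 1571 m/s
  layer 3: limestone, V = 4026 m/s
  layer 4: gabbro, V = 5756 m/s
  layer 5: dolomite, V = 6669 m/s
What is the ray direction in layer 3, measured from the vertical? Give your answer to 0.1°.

30.7°

From the normal: θ₁ = 90° − 85.1° = 4.9°.
Snell's law across each interface conserves sin θ / V, so sin θ_3 = V_3·sin θ₁/V₁.
sin θ_3 = 4026 × sin 4.9° / 673 = 0.5110.
θ_3 = arcsin 0.5110 = 30.73°.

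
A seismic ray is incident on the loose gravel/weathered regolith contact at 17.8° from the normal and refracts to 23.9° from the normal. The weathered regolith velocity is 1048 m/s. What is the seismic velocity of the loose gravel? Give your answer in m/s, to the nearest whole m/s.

791 m/s

Snell's law: sin 17.8°/V₁ = sin 23.9°/V₂.
V₁ = V₂·sin 17.8°/sin 23.9° = 1048 × 0.7545 = 790.76 m/s.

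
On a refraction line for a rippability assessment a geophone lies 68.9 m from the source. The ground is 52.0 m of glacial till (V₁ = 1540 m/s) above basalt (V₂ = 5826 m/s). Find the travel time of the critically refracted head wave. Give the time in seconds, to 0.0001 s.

0.0770 s

t = x/V₂ + 2h·√(V₂²−V₁²)/(V₁V₂).
√(V₂²−V₁²) = √(5826²−1540²) = 5618.8 m/s; delay term = 2·52.0·5618.8/(1540·5826) = 0.06513 s.
t = 68.9/5826 + 0.06513 = 0.07696 s.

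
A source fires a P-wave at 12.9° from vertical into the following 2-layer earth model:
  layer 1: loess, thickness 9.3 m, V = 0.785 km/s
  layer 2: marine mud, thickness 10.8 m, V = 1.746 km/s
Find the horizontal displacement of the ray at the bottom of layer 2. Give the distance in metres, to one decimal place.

8.3 m

p = sin θ₁/V₁ = sin 12.9°/0.785 = 2.8440e-01 s/km is conserved through the stack.
Layer 1: θ = 12.90°; offset = 9.3·tan 12.90° = 2.130 m.
Layer 2: sin θ = p·1.746 = 0.4966 → θ = 29.77°; offset = 10.8·tan 29.77° = 6.178 m.
Total horizontal offset = 8.308 m.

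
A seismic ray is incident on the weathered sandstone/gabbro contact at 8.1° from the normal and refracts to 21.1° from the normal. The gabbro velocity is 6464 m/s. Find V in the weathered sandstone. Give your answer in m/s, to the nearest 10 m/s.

sin 8.1° = 0.1409; sin 21.1° = 0.3600.
V₁ = V₂·(sin θ₁/sin θ₂) = 6464·(0.1409/0.3600) = 2529.98 m/s.

2530 m/s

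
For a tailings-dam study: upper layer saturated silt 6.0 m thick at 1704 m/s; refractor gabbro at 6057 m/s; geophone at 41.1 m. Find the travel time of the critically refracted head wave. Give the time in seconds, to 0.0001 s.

t = x/V₂ + 2h·√(V₂²−V₁²)/(V₁V₂).
√(V₂²−V₁²) = √(6057²−1704²) = 5812.4 m/s; delay term = 2·6.0·5812.4/(1704·6057) = 0.00676 s.
t = 41.1/6057 + 0.00676 = 0.01354 s.

0.0135 s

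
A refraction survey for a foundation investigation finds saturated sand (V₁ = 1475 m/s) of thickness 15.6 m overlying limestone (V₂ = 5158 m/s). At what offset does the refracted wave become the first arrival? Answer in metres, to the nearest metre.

θ_c = arcsin(1475/5158) = 16.62°, so cos θ_c = 0.9582 and tᵢ = 2h cos θ_c/V₁ = 0.0203 s.
At crossover x/V₁ = x/V₂ + tᵢ ⇒ x = tᵢ/(1/V₁ − 1/V₂) = 0.02027/(6.7797e-04 − 1.9387e-04) = 41.87 m.

42 m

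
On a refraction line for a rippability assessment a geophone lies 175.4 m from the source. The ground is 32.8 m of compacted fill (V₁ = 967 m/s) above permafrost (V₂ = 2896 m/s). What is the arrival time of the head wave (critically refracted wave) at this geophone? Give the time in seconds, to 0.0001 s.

t = x/V₂ + 2h·√(V₂²−V₁²)/(V₁V₂).
√(V₂²−V₁²) = √(2896²−967²) = 2729.8 m/s; delay term = 2·32.8·2729.8/(967·2896) = 0.06395 s.
t = 175.4/2896 + 0.06395 = 0.12451 s.

0.1245 s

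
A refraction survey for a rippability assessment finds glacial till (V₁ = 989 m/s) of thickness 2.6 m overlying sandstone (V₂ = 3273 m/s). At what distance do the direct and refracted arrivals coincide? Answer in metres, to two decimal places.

7.10 m

θ_c = arcsin(989/3273) = 17.59°, so cos θ_c = 0.9533 and tᵢ = 2h cos θ_c/V₁ = 0.0050 s.
At crossover x/V₁ = x/V₂ + tᵢ ⇒ x = tᵢ/(1/V₁ − 1/V₂) = 0.00501/(1.0111e-03 − 3.0553e-04) = 7.10 m.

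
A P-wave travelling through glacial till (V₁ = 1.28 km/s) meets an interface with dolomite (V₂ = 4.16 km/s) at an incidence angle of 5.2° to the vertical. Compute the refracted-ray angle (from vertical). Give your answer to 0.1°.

Snell's law: sin θ₂ = (V₂/V₁)·sin θ₁ = (4.16/1.28)·sin 5.2° = 0.2946.
θ₂ = arcsin 0.2946 = 17.13° from the normal.

17.1°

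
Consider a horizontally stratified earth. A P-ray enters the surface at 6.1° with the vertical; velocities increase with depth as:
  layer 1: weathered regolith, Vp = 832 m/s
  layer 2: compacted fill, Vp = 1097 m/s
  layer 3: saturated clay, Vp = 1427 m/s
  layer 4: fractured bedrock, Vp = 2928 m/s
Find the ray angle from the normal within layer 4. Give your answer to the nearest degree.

22°

Ray parameter p = sin 6.1° / 832 = 1.2772e-04 s/m.
sin θ_4 = p·V_4 = 1.2772e-04 × 2928 = 0.3740.
θ_4 = 21.96° from the vertical.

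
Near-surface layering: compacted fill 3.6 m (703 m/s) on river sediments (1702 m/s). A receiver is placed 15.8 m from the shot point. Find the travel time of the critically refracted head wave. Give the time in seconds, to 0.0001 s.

θ_c = arcsin(V₁/V₂) = arcsin(703/1702) = 24.40°, cos θ_c = 0.9107.
Intercept time tᵢ = 2h cos θ_c / V₁ = 2·3.6·0.9107/703 = 0.00933 s.
t = x/V₂ + tᵢ = 15.8/1702 + 0.00933 = 0.01861 s.

0.0186 s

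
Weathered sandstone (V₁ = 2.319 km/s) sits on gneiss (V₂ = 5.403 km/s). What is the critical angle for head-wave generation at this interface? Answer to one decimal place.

25.4°

Critical incidence: sin θ_c = V₁/V₂ = 2.319/5.403 = 0.4292.
θ_c = arcsin 0.4292 = 25.42°.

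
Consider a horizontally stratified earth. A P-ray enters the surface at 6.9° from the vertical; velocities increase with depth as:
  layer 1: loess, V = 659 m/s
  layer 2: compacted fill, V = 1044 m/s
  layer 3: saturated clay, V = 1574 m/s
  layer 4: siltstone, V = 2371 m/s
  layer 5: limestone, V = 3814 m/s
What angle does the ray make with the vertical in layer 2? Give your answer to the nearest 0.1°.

Snell's law across each interface conserves sin θ / V, so sin θ_2 = V_2·sin θ₁/V₁.
sin θ_2 = 1044 × sin 6.9° / 659 = 0.1903.
θ_2 = 10.97° from the vertical.

11.0°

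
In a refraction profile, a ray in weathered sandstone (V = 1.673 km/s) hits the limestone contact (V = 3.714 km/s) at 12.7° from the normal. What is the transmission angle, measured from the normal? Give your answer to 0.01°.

29.21°

Snell's law: sin θ₂ = (V₂/V₁)·sin θ₁ = (3.714/1.673)·sin 12.7° = 0.4881.
θ₂ = sin⁻¹(0.4881) = 29.21° (from vertical).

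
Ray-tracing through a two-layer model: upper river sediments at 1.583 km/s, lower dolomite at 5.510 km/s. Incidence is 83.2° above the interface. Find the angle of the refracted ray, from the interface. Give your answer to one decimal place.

65.7°

Convert to the normal: θ₁ = 90° − 83.2° = 6.8°.
Snell's law: sin θ₂ = (V₂/V₁)·sin θ₁ = (5.510/1.583)·sin 6.8° = 0.4121.
θ₂ = sin⁻¹(0.4121) = 24.34° (from vertical).
From the interface: 90° − 24.34° = 65.66°.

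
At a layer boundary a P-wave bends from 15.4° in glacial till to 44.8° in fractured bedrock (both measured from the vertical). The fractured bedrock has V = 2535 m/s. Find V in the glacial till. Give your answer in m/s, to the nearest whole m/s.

955 m/s

sin 15.4° = 0.2656; sin 44.8° = 0.7046.
V₁ = V₂·(sin θ₁/sin θ₂) = 2535·(0.2656/0.7046) = 955.37 m/s.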